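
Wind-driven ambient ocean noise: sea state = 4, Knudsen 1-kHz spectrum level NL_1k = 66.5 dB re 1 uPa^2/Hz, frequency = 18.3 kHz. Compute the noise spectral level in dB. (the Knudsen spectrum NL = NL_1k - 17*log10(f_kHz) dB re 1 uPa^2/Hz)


NL = NL_1k - 17*log10(f_kHz) = 66.5 - 17*log10(18.3) = 66.5 - (21.46) = 45.04

45.04 dB


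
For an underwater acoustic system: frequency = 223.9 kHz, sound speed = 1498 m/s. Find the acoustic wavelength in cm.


0.67 cm


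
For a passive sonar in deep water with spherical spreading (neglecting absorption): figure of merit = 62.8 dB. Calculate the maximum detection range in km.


1.38 km


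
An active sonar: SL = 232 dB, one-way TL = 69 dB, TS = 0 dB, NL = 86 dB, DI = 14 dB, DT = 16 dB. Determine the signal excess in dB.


SE = SL - 2*TL + TS - NL + DI - DT = 232 - 2*69 + (0) - 86 + 14 - 16 = 6

6 dB


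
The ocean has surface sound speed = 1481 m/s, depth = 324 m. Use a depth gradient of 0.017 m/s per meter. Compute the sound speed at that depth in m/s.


c = 1481 + 0.017 * 324 = 1486.508

1486.508 m/s


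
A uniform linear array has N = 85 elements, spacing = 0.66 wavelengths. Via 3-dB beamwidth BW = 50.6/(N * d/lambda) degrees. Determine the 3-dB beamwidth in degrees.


BW = 50.6 / (85 * 0.66) = 50.6 / 56.1 = 0.9

0.9 deg


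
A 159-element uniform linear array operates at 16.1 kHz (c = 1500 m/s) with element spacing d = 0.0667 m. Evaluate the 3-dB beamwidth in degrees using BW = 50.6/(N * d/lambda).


Step 1: lambda = 1500/16100 = 0.09317 m
Step 2: d/lambda = 0.0667/0.09317 = 0.7159
Step 3: BW = 50.6/(N * d/lambda) = 50.6/(159 * 0.7159) = 0.44

0.44 deg


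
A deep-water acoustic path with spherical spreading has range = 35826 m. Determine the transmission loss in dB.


TL = 20*log10(35826) = 91.08

91.08 dB


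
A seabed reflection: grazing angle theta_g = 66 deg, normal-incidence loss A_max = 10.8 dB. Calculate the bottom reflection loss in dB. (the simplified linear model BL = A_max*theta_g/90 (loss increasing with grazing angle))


BL = A_max * theta_g / 90 = 10.8 * 66 / 90 = 7.92

7.92 dB


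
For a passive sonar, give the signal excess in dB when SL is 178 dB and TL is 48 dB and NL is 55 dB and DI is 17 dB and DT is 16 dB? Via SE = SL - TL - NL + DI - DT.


76 dB


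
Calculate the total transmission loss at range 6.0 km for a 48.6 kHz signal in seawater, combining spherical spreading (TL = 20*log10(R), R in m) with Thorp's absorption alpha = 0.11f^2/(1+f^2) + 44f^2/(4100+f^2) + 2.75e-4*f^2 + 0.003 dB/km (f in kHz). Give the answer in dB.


Step 1 (Thorp): alpha = 0.11*2361.96/(1+2361.96) + 44*2361.96/(4100+2361.96) + 2.75e-4*2361.96 + 0.003 = 16.8453 dB/km
Step 2: TL_spread = 20*log10(6000) = 75.56 dB
Step 3: TL_abs = alpha*R = 16.8453 * 6.0 = 101.07 dB
Step 4: TL_total = 75.56 + 101.07 = 176.63

176.63 dB


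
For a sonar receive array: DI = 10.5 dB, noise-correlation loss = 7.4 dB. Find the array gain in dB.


3.1 dB


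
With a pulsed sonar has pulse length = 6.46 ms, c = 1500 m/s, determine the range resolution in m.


dR = c*tau/2 = 1500 * 6.46e-3 / 2 = 4.845

4.845 m


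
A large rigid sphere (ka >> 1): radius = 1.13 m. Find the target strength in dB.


TS = 10*log10(1.13^2 / 4) = 10*log10(0.319225) = -4.96

-4.96 dB


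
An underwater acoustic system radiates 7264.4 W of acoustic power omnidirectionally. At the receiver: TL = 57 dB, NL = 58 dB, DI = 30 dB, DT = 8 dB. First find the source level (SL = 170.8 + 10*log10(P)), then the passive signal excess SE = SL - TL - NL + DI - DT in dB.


Step 1: SL = 170.8 + 10*log10(7264.4) = 209.41 dB
Step 2: SE = SL - TL - NL + DI - DT = 209.41 - 57 - 58 + 30 - 8 = 116.41

116.41 dB


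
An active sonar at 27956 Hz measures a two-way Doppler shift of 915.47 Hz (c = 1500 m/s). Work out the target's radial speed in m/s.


From fd = 2*f*v/c, v = c*fd/(2*f) = 1500 * 915.47 / (2*27956) = 24.56

24.56 m/s


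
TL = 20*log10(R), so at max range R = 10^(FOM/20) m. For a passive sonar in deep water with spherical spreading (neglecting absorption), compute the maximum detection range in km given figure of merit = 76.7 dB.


6.84 km


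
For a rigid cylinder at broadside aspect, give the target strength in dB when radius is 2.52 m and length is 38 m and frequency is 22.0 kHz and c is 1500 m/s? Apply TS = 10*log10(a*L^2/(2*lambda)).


44.26 dB


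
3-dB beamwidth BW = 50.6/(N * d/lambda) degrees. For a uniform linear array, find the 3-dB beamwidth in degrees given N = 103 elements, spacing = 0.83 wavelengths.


0.59 deg


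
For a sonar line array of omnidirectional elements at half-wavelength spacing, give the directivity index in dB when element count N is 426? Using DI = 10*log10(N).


DI = 10*log10(426) = 26.29

26.29 dB


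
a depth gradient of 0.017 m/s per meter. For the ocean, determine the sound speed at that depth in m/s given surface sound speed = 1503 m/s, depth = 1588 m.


1529.996 m/s


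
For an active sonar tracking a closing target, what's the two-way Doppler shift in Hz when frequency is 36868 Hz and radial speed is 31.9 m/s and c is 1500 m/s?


1568.12 Hz


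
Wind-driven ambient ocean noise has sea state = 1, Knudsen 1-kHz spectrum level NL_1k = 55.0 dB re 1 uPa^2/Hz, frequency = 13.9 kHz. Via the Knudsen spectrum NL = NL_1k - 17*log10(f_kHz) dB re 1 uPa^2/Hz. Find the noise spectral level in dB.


NL = NL_1k - 17*log10(f_kHz) = 55.0 - 17*log10(13.9) = 55.0 - (19.43) = 35.57

35.57 dB


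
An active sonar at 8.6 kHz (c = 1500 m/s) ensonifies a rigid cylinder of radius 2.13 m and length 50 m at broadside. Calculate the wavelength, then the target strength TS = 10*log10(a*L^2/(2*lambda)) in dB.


Step 1: lambda = c/f = 1500/8600 = 0.17442 m
Step 2: TS = 10*log10(a*L^2/(2*lambda)) = 10*log10(2.13*50^2/(2*0.17442)) = 41.84

41.84 dB


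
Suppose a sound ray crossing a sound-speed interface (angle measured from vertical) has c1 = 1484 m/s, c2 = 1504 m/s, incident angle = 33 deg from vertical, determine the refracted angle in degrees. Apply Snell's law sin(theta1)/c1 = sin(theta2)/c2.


sin(theta2) = (c2/c1)*sin(theta1) = (1504/1484)*sin(33 deg) = 0.55198
theta2 = arcsin(0.55198) = 33.5

33.5 deg


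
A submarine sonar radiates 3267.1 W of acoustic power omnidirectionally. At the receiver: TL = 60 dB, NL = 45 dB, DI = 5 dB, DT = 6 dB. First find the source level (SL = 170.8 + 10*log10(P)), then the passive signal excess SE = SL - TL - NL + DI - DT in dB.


Step 1: SL = 170.8 + 10*log10(3267.1) = 205.94 dB
Step 2: SE = SL - TL - NL + DI - DT = 205.94 - 60 - 45 + 5 - 6 = 99.94

99.94 dB


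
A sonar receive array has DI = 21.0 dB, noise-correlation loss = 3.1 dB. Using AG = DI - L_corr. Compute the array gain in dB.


AG = DI - L_corr = 21.0 - 3.1 = 17.9

17.9 dB


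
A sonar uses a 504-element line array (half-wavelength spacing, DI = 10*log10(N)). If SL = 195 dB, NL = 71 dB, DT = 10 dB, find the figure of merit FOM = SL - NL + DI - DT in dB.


141.02 dB


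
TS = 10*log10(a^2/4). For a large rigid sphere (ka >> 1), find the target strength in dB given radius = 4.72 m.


7.46 dB


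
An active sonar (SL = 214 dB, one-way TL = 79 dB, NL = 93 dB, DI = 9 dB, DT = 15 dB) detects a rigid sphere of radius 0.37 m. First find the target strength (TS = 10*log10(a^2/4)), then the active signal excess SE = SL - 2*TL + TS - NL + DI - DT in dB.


Step 1: TS = 10*log10(0.37^2/4) = -14.66 dB
Step 2: SE = SL - 2*TL + TS - NL + DI - DT = 214 - 2*79 + (-14.66) - 93 + 9 - 15 = -57.66

-57.66 dB


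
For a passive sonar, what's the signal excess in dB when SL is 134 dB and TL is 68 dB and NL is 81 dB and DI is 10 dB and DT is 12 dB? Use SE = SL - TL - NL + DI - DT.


SE = SL - TL - NL + DI - DT = 134 - 68 - 81 + 10 - 12 = -17

-17 dB


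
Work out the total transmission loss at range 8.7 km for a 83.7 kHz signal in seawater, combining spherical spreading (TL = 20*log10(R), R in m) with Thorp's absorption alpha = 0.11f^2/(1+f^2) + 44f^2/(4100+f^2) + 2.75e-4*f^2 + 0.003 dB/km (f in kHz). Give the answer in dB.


Step 1 (Thorp): alpha = 0.11*7005.69/(1+7005.69) + 44*7005.69/(4100+7005.69) + 2.75e-4*7005.69 + 0.003 = 29.7956 dB/km
Step 2: TL_spread = 20*log10(8700) = 78.79 dB
Step 3: TL_abs = alpha*R = 29.7956 * 8.7 = 259.22 dB
Step 4: TL_total = 78.79 + 259.22 = 338.01

338.01 dB


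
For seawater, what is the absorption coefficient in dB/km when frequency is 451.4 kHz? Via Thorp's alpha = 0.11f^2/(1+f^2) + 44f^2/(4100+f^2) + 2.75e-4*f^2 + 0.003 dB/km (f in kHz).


f^2 = 203761.96
alpha = 0.11*203761.96/(1+203761.96) + 44*203761.96/(4100+203761.96) + 2.75e-4*203761.96 + 0.003 = 99.28

99.28 dB/km


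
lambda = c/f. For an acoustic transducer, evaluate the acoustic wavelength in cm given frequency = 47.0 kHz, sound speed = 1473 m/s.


3.13 cm


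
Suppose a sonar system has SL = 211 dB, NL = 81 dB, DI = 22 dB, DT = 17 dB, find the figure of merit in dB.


FOM = SL - NL + DI - DT = 211 - 81 + 22 - 17 = 135

135 dB


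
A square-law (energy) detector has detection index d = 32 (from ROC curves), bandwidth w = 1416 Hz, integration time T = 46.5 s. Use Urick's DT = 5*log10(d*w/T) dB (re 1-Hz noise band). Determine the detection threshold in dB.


14.94 dB


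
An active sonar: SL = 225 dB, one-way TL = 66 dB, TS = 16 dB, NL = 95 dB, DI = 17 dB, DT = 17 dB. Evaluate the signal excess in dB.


14 dB


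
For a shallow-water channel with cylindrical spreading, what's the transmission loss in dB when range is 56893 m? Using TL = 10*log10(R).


47.55 dB


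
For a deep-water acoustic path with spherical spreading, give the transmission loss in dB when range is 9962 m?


TL = 20*log10(9962) = 79.97

79.97 dB


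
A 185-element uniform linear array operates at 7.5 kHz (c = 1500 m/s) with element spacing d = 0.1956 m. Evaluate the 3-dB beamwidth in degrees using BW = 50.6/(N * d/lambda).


Step 1: lambda = 1500/7500 = 0.2 m
Step 2: d/lambda = 0.1956/0.2 = 0.978
Step 3: BW = 50.6/(N * d/lambda) = 50.6/(185 * 0.978) = 0.28

0.28 deg


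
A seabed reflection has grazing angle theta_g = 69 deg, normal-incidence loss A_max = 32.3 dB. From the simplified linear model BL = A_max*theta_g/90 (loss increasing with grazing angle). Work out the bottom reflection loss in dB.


24.76 dB


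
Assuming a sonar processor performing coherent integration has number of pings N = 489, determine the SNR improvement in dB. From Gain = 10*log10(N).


26.89 dB


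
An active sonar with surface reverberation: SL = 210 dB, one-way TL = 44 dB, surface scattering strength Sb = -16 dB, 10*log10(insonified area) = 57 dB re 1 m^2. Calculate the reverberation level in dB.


RL = SL - 2*TL + Sb + 10*log10(A) = 210 - 2*44 + (-16) + 57 = 163

163 dB


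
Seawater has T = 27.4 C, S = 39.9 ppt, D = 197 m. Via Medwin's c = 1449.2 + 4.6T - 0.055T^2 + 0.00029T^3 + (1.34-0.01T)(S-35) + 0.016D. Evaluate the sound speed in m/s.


c = 1449.2 + 4.6*27.4 - 0.055*27.4^2 + 0.00029*27.4^3 + (1.34 - 0.01*27.4)*(39.9 - 35) + 0.016*197 = 1548.29

1548.29 m/s


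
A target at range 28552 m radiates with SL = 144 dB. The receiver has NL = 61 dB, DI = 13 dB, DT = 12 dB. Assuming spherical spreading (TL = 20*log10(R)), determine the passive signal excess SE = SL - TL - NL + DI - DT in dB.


Step 1: TL = 20*log10(28552) = 89.11 dB
Step 2: SE = 144 - 89.11 - 61 + 13 - 12 = -5.11

-5.11 dB


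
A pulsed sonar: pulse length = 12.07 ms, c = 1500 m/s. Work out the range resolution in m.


dR = c*tau/2 = 1500 * 12.07e-3 / 2 = 9.0525

9.0525 m


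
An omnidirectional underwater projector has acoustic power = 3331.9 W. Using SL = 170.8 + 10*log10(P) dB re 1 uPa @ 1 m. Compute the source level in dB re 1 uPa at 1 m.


SL = 170.8 + 10*log10(3331.9) = 170.8 + 35.23 = 206.03

206.03 dB


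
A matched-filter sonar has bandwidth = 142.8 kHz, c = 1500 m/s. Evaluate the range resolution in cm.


dR = c/(2*BW) = 1500 / (2 * 142.8e3) = 0.0053 m = 0.53 cm

0.53 cm


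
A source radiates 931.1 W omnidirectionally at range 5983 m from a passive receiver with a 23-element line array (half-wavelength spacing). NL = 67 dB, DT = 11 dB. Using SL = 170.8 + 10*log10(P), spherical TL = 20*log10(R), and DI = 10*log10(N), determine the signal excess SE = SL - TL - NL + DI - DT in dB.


60.57 dB


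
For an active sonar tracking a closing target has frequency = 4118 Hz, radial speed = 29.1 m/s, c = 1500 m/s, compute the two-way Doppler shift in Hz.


159.78 Hz


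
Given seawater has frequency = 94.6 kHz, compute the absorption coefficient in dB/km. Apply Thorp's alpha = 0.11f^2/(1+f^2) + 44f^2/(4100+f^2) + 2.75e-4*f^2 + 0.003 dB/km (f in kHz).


f^2 = 8949.16
alpha = 0.11*8949.16/(1+8949.16) + 44*8949.16/(4100+8949.16) + 2.75e-4*8949.16 + 0.003 = 32.749

32.749 dB/km


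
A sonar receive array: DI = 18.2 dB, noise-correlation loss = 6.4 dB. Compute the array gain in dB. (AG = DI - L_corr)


AG = DI - L_corr = 18.2 - 6.4 = 11.8

11.8 dB


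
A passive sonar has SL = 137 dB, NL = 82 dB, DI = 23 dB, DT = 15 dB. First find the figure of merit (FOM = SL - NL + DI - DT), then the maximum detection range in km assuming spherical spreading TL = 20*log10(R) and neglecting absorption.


Step 1: FOM = SL - NL + DI - DT = 137 - 82 + 23 - 15 = 63 dB
Step 2: at max range FOM = TL = 20*log10(R), so R = 10^(63/20) = 1412.54 m = 1.41 km

1.41 km


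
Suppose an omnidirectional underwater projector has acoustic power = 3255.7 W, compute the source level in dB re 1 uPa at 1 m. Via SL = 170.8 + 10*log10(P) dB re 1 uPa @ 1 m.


SL = 170.8 + 10*log10(3255.7) = 170.8 + 35.13 = 205.93

205.93 dB


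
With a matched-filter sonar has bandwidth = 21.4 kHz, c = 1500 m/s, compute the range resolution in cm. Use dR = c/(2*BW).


3.5 cm


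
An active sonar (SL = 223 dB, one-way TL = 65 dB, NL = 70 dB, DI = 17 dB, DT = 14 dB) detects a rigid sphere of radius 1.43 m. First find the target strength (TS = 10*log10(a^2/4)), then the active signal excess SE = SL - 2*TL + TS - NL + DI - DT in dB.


Step 1: TS = 10*log10(1.43^2/4) = -2.91 dB
Step 2: SE = SL - 2*TL + TS - NL + DI - DT = 223 - 2*65 + (-2.91) - 70 + 17 - 14 = 23.09

23.09 dB


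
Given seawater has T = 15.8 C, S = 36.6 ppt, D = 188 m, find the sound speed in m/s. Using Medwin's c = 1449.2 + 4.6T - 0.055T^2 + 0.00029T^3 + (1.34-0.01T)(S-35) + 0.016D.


c = 1449.2 + 4.6*15.8 - 0.055*15.8^2 + 0.00029*15.8^3 + (1.34 - 0.01*15.8)*(36.6 - 35) + 0.016*188 = 1514.19

1514.19 m/s


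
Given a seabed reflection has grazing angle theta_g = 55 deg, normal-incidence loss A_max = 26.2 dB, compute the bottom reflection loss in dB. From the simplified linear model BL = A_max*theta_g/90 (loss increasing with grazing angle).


BL = A_max * theta_g / 90 = 26.2 * 55 / 90 = 16.01

16.01 dB


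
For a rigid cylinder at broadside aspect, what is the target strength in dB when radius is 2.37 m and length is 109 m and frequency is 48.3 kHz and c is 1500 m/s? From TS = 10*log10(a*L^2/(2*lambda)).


lambda = 1500/48300 = 0.03106 m
TS = 10*log10(2.37*109^2/(2*0.03106)) = 56.56

56.56 dB


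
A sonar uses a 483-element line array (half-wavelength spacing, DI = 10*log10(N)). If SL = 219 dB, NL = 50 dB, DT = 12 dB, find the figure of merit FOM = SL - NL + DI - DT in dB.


Step 1: DI = 10*log10(483) = 26.84 dB
Step 2: FOM = SL - NL + DI - DT = 219 - 50 + 26.84 - 12 = 183.84

183.84 dB


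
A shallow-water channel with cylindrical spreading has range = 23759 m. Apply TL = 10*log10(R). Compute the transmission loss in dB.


TL = 10*log10(23759) = 43.76

43.76 dB


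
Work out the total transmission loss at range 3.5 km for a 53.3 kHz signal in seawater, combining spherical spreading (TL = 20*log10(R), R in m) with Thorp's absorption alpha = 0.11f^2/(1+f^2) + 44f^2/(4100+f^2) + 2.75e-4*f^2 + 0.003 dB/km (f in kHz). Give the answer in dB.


Step 1 (Thorp): alpha = 0.11*2840.89/(1+2840.89) + 44*2840.89/(4100+2840.89) + 2.75e-4*2840.89 + 0.003 = 18.9033 dB/km
Step 2: TL_spread = 20*log10(3500) = 70.88 dB
Step 3: TL_abs = alpha*R = 18.9033 * 3.5 = 66.16 dB
Step 4: TL_total = 70.88 + 66.16 = 137.04

137.04 dB


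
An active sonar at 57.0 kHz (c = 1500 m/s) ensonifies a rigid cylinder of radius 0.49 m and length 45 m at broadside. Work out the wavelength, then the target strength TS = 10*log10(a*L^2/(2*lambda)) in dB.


Step 1: lambda = c/f = 1500/57000 = 0.02632 m
Step 2: TS = 10*log10(a*L^2/(2*lambda)) = 10*log10(0.49*45^2/(2*0.02632)) = 42.75

42.75 dB


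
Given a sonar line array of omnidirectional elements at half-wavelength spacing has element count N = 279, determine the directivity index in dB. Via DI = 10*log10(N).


DI = 10*log10(279) = 24.46

24.46 dB


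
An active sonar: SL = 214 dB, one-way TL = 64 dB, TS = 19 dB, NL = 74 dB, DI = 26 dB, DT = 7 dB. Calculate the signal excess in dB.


SE = SL - 2*TL + TS - NL + DI - DT = 214 - 2*64 + (19) - 74 + 26 - 7 = 50

50 dB


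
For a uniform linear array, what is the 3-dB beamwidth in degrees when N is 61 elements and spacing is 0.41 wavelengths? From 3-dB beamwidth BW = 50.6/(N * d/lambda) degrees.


BW = 50.6 / (61 * 0.41) = 50.6 / 25.01 = 2.02

2.02 deg


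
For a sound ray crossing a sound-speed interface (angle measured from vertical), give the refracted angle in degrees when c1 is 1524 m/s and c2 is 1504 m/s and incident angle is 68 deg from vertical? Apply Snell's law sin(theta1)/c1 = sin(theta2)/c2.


66.21 deg


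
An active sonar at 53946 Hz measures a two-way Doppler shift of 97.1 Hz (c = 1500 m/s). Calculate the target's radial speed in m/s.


From fd = 2*f*v/c, v = c*fd/(2*f) = 1500 * 97.1 / (2*53946) = 1.35

1.35 m/s


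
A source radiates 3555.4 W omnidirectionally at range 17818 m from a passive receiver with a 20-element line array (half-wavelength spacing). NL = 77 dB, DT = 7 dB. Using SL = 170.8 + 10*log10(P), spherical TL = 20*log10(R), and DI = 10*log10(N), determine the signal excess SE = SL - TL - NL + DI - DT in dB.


Step 1: SL = 170.8 + 10*log10(3555.4) = 206.31 dB
Step 2: TL = 20*log10(17818) = 85.02 dB
Step 3: DI = 10*log10(20) = 13.01 dB
Step 4: SE = SL - TL - NL + DI - DT = 206.31 - 85.02 - 77 + 13.01 - 7 = 50.3

50.3 dB


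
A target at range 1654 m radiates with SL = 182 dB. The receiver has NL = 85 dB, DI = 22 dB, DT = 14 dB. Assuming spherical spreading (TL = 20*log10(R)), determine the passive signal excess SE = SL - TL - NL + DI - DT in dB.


Step 1: TL = 20*log10(1654) = 64.37 dB
Step 2: SE = 182 - 64.37 - 85 + 22 - 14 = 40.63

40.63 dB


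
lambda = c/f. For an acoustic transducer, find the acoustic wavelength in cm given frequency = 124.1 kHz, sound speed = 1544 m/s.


1.24 cm


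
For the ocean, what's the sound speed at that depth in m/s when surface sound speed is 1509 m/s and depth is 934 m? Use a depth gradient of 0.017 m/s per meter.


1524.878 m/s


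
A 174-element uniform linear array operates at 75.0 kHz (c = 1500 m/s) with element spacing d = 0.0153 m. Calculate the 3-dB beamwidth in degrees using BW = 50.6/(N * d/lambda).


Step 1: lambda = 1500/75000 = 0.02 m
Step 2: d/lambda = 0.0153/0.02 = 0.765
Step 3: BW = 50.6/(N * d/lambda) = 50.6/(174 * 0.765) = 0.38

0.38 deg


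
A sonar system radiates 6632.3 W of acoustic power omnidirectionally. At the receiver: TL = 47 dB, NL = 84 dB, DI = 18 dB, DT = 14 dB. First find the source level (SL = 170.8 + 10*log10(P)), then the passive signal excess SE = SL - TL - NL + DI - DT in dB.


Step 1: SL = 170.8 + 10*log10(6632.3) = 209.02 dB
Step 2: SE = SL - TL - NL + DI - DT = 209.02 - 47 - 84 + 18 - 14 = 82.02

82.02 dB


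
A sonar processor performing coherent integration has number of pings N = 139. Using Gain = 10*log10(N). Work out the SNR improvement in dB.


21.43 dB


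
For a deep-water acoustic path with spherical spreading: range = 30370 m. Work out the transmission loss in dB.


TL = 20*log10(30370) = 89.65

89.65 dB


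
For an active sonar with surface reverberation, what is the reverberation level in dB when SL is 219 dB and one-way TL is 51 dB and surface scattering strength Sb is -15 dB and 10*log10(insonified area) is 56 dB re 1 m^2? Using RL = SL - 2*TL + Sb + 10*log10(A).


RL = SL - 2*TL + Sb + 10*log10(A) = 219 - 2*51 + (-15) + 56 = 158

158 dB


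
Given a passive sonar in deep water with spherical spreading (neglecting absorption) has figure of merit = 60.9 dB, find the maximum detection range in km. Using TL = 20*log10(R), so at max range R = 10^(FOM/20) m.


At max range FOM = TL, so 20*log10(R) = 60.9
R = 10^(60.9/20) = 1109.17 m = 1.11 km

1.11 km


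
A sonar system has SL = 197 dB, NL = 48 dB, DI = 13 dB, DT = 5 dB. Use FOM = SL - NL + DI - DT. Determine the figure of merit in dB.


157 dB


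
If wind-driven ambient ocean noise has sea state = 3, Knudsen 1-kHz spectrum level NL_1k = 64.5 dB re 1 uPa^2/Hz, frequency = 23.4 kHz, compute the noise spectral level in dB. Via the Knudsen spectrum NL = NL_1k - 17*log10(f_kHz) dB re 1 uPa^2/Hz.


NL = NL_1k - 17*log10(f_kHz) = 64.5 - 17*log10(23.4) = 64.5 - (23.28) = 41.22

41.22 dB


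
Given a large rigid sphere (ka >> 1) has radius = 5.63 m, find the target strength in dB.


8.99 dB


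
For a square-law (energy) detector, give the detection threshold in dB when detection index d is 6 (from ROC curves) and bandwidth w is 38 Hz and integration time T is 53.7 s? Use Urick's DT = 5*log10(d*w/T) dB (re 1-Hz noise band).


DT = 5*log10(d*w/T) = 5*log10(6 * 38 / 53.7) = 5*log10(4.25) = 3.14

3.14 dB


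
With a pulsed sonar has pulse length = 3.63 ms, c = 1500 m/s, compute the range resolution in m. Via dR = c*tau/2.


dR = c*tau/2 = 1500 * 3.63e-3 / 2 = 2.7225

2.7225 m


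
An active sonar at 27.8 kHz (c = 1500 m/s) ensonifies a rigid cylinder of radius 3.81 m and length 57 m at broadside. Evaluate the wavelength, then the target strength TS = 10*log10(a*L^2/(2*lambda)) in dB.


Step 1: lambda = c/f = 1500/27800 = 0.05396 m
Step 2: TS = 10*log10(a*L^2/(2*lambda)) = 10*log10(3.81*57^2/(2*0.05396)) = 50.6

50.6 dB


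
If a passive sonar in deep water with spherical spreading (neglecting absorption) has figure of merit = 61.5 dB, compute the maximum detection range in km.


At max range FOM = TL, so 20*log10(R) = 61.5
R = 10^(61.5/20) = 1188.5 m = 1.19 km

1.19 km


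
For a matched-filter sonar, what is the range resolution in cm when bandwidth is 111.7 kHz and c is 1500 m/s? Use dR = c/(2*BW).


dR = c/(2*BW) = 1500 / (2 * 111.7e3) = 0.0067 m = 0.67 cm

0.67 cm


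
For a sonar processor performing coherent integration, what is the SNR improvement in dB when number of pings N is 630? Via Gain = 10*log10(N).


27.99 dB


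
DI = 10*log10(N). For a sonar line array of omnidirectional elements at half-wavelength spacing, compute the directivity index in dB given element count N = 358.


25.54 dB


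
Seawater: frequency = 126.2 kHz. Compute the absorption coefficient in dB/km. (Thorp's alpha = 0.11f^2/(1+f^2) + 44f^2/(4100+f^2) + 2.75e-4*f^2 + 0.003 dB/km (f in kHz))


f^2 = 15926.44
alpha = 0.11*15926.44/(1+15926.44) + 44*15926.44/(4100+15926.44) + 2.75e-4*15926.44 + 0.003 = 39.485

39.485 dB/km


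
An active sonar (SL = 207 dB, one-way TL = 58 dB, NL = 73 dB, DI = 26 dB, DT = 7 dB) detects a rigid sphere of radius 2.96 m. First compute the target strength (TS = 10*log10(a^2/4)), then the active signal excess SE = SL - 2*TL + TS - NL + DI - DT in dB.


Step 1: TS = 10*log10(2.96^2/4) = 3.41 dB
Step 2: SE = SL - 2*TL + TS - NL + DI - DT = 207 - 2*58 + (3.41) - 73 + 26 - 7 = 40.41

40.41 dB


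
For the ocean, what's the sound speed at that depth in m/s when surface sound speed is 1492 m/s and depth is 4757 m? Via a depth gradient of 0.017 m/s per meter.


c = 1492 + 0.017 * 4757 = 1572.869

1572.869 m/s


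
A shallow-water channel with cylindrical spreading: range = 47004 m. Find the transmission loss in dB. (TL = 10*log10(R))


46.72 dB


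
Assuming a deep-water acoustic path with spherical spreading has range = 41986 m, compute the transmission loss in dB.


92.46 dB


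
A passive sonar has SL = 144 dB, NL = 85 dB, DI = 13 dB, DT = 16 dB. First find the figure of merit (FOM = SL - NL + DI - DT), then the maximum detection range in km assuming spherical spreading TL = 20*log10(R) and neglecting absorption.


Step 1: FOM = SL - NL + DI - DT = 144 - 85 + 13 - 16 = 56 dB
Step 2: at max range FOM = TL = 20*log10(R), so R = 10^(56/20) = 630.96 m = 0.63 km

0.63 km


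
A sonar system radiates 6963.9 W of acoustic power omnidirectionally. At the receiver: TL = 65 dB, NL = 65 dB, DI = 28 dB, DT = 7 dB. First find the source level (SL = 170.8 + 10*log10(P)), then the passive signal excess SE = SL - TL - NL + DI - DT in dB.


Step 1: SL = 170.8 + 10*log10(6963.9) = 209.23 dB
Step 2: SE = SL - TL - NL + DI - DT = 209.23 - 65 - 65 + 28 - 7 = 100.23

100.23 dB


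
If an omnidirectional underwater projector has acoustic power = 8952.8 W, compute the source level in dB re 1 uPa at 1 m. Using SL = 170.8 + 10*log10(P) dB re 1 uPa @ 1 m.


210.32 dB


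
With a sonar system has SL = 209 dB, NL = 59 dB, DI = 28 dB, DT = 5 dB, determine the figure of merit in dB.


173 dB


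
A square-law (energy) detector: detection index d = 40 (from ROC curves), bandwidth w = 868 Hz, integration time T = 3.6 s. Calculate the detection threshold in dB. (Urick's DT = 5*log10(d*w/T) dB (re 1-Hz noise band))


19.92 dB


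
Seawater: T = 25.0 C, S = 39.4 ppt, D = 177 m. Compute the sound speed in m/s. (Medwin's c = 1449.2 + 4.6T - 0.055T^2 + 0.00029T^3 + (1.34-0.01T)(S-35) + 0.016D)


c = 1449.2 + 4.6*25.0 - 0.055*25.0^2 + 0.00029*25.0^3 + (1.34 - 0.01*25.0)*(39.4 - 35) + 0.016*177 = 1541.98

1541.98 m/s


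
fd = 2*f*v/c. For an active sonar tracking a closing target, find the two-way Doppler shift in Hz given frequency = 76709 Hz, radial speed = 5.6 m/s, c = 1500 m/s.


572.76 Hz


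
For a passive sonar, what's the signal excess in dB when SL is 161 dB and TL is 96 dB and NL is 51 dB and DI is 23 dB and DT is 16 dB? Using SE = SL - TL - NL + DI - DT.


SE = SL - TL - NL + DI - DT = 161 - 96 - 51 + 23 - 16 = 21

21 dB


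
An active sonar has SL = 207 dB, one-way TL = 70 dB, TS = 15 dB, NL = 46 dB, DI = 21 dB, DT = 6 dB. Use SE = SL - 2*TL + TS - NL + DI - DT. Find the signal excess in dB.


SE = SL - 2*TL + TS - NL + DI - DT = 207 - 2*70 + (15) - 46 + 21 - 6 = 51

51 dB


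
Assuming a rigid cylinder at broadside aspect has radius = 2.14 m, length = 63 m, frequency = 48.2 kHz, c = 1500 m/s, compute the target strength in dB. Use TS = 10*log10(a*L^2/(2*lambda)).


51.35 dB


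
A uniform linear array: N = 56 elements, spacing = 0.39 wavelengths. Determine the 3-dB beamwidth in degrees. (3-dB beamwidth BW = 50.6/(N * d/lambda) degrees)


BW = 50.6 / (56 * 0.39) = 50.6 / 21.84 = 2.32

2.32 deg


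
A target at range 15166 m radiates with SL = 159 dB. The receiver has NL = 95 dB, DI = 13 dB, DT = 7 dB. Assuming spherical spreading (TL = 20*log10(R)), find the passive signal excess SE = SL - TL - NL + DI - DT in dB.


Step 1: TL = 20*log10(15166) = 83.62 dB
Step 2: SE = 159 - 83.62 - 95 + 13 - 7 = -13.62

-13.62 dB


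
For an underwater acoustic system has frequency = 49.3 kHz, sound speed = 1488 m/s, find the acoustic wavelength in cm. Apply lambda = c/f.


3.02 cm


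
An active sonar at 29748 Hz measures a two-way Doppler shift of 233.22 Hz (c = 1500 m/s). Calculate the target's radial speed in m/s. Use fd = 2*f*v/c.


From fd = 2*f*v/c, v = c*fd/(2*f) = 1500 * 233.22 / (2*29748) = 5.88

5.88 m/s


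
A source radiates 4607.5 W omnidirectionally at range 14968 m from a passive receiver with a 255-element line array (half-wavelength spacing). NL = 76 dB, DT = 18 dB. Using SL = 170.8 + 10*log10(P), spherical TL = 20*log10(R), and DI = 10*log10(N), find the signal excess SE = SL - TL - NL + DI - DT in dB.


54.0 dB


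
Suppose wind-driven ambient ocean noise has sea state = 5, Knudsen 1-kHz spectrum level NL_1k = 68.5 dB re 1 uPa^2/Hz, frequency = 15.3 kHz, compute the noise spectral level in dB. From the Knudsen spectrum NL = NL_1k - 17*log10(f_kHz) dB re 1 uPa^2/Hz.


NL = NL_1k - 17*log10(f_kHz) = 68.5 - 17*log10(15.3) = 68.5 - (20.14) = 48.36

48.36 dB


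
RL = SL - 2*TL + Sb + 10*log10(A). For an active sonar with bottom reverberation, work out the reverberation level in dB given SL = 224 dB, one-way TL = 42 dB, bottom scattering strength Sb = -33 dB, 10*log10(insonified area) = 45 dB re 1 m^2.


RL = SL - 2*TL + Sb + 10*log10(A) = 224 - 2*42 + (-33) + 45 = 152

152 dB


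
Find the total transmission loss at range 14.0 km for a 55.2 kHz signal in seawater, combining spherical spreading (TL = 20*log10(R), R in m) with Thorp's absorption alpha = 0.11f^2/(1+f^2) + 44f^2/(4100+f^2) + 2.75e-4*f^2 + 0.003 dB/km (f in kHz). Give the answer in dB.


358.86 dB


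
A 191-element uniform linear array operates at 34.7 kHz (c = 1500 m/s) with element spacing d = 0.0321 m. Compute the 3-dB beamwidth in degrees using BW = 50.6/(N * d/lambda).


0.36 deg


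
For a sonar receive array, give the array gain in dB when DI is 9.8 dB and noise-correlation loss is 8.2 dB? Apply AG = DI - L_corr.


AG = DI - L_corr = 9.8 - 8.2 = 1.6

1.6 dB


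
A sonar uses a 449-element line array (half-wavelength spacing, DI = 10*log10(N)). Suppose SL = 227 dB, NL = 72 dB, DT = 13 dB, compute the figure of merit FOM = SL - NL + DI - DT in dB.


168.52 dB


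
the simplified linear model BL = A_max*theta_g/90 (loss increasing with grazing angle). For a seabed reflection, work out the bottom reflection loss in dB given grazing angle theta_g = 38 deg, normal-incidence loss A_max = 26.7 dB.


BL = A_max * theta_g / 90 = 26.7 * 38 / 90 = 11.27

11.27 dB


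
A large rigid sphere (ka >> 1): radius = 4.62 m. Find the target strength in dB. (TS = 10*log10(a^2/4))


7.27 dB


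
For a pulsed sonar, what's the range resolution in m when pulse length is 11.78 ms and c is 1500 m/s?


dR = c*tau/2 = 1500 * 11.78e-3 / 2 = 8.835

8.835 m


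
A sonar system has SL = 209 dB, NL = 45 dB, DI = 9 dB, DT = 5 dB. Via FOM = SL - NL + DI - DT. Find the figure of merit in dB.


FOM = SL - NL + DI - DT = 209 - 45 + 9 - 5 = 168

168 dB


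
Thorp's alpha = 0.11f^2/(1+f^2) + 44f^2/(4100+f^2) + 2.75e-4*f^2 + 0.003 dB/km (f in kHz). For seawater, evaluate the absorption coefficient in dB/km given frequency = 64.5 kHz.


f^2 = 4160.25
alpha = 0.11*4160.25/(1+4160.25) + 44*4160.25/(4100+4160.25) + 2.75e-4*4160.25 + 0.003 = 23.418

23.418 dB/km


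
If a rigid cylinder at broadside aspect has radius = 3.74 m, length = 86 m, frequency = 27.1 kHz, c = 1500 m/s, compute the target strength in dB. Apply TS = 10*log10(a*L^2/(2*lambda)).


lambda = 1500/27100 = 0.05535 m
TS = 10*log10(3.74*86^2/(2*0.05535)) = 53.98

53.98 dB


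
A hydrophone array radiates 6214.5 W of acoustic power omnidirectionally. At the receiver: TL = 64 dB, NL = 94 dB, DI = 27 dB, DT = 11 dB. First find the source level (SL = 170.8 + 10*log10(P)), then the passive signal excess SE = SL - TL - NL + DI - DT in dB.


Step 1: SL = 170.8 + 10*log10(6214.5) = 208.73 dB
Step 2: SE = SL - TL - NL + DI - DT = 208.73 - 64 - 94 + 27 - 11 = 66.73

66.73 dB


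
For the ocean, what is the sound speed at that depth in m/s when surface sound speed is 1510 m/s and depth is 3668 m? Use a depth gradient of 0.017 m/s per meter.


c = 1510 + 0.017 * 3668 = 1572.356

1572.356 m/s


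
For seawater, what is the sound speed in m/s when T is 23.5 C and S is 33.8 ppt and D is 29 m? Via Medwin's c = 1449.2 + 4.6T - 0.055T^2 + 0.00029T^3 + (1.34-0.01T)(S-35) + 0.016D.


1529.83 m/s


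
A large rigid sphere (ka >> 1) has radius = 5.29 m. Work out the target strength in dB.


TS = 10*log10(5.29^2 / 4) = 10*log10(6.996025) = 8.45

8.45 dB


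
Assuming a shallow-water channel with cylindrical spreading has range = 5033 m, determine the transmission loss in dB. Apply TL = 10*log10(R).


TL = 10*log10(5033) = 37.02

37.02 dB


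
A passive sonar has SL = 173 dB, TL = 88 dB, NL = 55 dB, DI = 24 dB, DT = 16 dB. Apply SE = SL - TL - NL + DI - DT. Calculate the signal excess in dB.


SE = SL - TL - NL + DI - DT = 173 - 88 - 55 + 24 - 16 = 38

38 dB


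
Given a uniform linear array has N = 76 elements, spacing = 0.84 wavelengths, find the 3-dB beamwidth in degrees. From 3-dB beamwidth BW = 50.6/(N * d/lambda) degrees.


0.79 deg


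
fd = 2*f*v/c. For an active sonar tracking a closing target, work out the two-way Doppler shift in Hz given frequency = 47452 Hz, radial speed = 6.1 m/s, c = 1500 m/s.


385.94 Hz


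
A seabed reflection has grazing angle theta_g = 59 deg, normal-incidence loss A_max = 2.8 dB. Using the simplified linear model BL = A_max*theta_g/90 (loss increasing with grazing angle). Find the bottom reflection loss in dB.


1.84 dB


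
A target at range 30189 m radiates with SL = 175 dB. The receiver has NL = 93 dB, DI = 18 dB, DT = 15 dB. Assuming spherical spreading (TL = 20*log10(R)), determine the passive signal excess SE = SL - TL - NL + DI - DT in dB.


Step 1: TL = 20*log10(30189) = 89.6 dB
Step 2: SE = 175 - 89.6 - 93 + 18 - 15 = -4.6

-4.6 dB


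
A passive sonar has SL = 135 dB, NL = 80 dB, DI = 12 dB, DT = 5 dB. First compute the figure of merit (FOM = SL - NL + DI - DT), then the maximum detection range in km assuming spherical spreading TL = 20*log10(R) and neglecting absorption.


Step 1: FOM = SL - NL + DI - DT = 135 - 80 + 12 - 5 = 62 dB
Step 2: at max range FOM = TL = 20*log10(R), so R = 10^(62/20) = 1258.93 m = 1.26 km

1.26 km


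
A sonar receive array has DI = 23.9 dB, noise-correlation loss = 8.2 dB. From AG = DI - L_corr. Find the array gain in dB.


AG = DI - L_corr = 23.9 - 8.2 = 15.7

15.7 dB


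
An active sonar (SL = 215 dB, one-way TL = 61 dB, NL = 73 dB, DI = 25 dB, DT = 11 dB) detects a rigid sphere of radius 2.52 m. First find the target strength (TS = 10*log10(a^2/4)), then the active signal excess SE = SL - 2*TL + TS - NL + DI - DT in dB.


Step 1: TS = 10*log10(2.52^2/4) = 2.01 dB
Step 2: SE = SL - 2*TL + TS - NL + DI - DT = 215 - 2*61 + (2.01) - 73 + 25 - 11 = 36.01

36.01 dB


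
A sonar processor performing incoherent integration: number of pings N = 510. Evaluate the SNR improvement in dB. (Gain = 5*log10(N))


Gain = 5*log10(510) = 13.54

13.54 dB


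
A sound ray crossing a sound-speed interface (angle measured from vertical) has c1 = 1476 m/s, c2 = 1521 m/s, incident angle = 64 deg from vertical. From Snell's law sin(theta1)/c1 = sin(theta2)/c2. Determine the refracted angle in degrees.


67.85 deg


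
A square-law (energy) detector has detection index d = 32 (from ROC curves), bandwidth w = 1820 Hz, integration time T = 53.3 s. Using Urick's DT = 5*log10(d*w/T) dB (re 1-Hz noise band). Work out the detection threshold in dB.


DT = 5*log10(d*w/T) = 5*log10(32 * 1820 / 53.3) = 5*log10(1092.68) = 15.19

15.19 dB


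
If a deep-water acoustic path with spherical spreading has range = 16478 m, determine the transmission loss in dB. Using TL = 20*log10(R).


TL = 20*log10(16478) = 84.34

84.34 dB


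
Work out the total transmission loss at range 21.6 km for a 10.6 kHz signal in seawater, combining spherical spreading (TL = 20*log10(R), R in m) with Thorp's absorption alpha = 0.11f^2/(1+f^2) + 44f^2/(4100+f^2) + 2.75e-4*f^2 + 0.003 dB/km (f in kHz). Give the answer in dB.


115.13 dB


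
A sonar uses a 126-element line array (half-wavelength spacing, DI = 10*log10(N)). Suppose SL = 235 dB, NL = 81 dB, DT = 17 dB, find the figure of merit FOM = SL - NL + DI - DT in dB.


158.0 dB


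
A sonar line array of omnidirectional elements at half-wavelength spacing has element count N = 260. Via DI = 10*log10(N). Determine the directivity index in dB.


DI = 10*log10(260) = 24.15

24.15 dB


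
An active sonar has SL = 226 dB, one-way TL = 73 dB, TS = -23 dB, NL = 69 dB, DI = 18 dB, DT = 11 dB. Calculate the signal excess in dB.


SE = SL - 2*TL + TS - NL + DI - DT = 226 - 2*73 + (-23) - 69 + 18 - 11 = -5

-5 dB


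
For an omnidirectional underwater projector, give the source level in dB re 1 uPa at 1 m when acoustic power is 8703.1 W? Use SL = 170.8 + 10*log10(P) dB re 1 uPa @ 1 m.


210.2 dB


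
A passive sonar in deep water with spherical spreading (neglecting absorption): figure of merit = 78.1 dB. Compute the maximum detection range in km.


At max range FOM = TL, so 20*log10(R) = 78.1
R = 10^(78.1/20) = 8035.26 m = 8.04 km

8.04 km


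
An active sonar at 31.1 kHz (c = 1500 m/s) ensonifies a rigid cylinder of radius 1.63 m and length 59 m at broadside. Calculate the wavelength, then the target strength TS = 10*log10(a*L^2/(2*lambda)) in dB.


Step 1: lambda = c/f = 1500/31100 = 0.04823 m
Step 2: TS = 10*log10(a*L^2/(2*lambda)) = 10*log10(1.63*59^2/(2*0.04823)) = 47.7

47.7 dB


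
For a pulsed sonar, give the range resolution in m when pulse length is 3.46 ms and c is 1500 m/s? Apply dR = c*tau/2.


dR = c*tau/2 = 1500 * 3.46e-3 / 2 = 2.595

2.595 m


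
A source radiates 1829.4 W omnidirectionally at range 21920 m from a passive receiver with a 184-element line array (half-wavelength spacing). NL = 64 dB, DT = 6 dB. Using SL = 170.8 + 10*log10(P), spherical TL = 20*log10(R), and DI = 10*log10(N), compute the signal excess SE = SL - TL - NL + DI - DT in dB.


Step 1: SL = 170.8 + 10*log10(1829.4) = 203.42 dB
Step 2: TL = 20*log10(21920) = 86.82 dB
Step 3: DI = 10*log10(184) = 22.65 dB
Step 4: SE = SL - TL - NL + DI - DT = 203.42 - 86.82 - 64 + 22.65 - 6 = 69.25

69.25 dB


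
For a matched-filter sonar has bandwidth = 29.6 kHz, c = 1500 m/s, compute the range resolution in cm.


dR = c/(2*BW) = 1500 / (2 * 29.6e3) = 0.0253 m = 2.53 cm

2.53 cm


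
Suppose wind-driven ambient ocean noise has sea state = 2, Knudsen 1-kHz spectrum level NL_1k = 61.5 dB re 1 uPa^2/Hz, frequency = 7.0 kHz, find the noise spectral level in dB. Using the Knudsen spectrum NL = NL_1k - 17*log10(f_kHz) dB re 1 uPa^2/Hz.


NL = NL_1k - 17*log10(f_kHz) = 61.5 - 17*log10(7.0) = 61.5 - (14.37) = 47.13

47.13 dB


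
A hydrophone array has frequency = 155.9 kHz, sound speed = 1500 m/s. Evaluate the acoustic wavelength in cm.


lambda = c/f = 1500 / 155900 = 0.0096 m = 0.96 cm

0.96 cm


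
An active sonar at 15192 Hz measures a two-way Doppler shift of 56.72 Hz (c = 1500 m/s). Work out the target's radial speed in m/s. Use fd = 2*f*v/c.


2.8 m/s


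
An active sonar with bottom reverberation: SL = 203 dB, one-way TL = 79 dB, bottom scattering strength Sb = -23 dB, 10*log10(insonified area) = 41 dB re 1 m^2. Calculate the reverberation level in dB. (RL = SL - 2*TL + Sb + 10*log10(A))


63 dB


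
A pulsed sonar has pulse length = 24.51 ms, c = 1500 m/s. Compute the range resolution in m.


dR = c*tau/2 = 1500 * 24.51e-3 / 2 = 18.3825

18.3825 m


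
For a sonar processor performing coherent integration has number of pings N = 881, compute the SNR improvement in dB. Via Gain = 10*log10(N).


Gain = 10*log10(881) = 29.45

29.45 dB


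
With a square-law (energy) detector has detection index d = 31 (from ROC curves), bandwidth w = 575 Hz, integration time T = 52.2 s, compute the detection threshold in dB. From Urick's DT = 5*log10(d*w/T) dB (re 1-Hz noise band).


12.67 dB


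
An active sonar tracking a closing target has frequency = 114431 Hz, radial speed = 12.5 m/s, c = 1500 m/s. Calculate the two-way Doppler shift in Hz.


fd = 2*f*v/c = 2 * 114431 * 12.5 / 1500 = 1907.18

1907.18 Hz
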